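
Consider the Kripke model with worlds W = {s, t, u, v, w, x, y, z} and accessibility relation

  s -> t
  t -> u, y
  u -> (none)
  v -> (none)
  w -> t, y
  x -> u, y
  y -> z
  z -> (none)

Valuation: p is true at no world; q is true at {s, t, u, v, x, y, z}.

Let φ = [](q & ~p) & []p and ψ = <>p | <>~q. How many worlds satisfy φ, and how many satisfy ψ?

For [](q & ~p) & []p:
s: [](q & ~p) is T, []p is F. ✗
t: [](q & ~p) is T, []p is F. ✗
u: [](q & ~p) is T, []p is T. ✓
v: [](q & ~p) is T, []p is T. ✓
w: [](q & ~p) is T, []p is F. ✗
x: [](q & ~p) is T, []p is F. ✗
y: [](q & ~p) is T, []p is F. ✗
z: [](q & ~p) is T, []p is T. ✓
— 3 worlds.
For <>p | <>~q:
s: <>p is F, <>~q is F. ✗
t: <>p is F, <>~q is F. ✗
u: <>p is F, <>~q is F. ✗
v: <>p is F, <>~q is F. ✗
w: <>p is F, <>~q is F. ✗
x: <>p is F, <>~q is F. ✗
y: <>p is F, <>~q is F. ✗
z: <>p is F, <>~q is F. ✗
— 0 worlds.

3 and 0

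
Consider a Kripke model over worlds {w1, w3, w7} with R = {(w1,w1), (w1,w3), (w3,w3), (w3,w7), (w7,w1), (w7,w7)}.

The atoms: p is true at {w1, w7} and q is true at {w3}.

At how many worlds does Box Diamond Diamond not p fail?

w1: successors {w1, w3}; Diamond Diamond not p there: w1:T, w3:T. ✓
w3: successors {w3, w7}; Diamond Diamond not p there: w3:T, w7:T. ✓
w7: successors {w1, w7}; Diamond Diamond not p there: w1:T, w7:T. ✓
Satisfying worlds: {w1, w3, w7}.
So Box Diamond Diamond not p fails at the other 0 worlds.

0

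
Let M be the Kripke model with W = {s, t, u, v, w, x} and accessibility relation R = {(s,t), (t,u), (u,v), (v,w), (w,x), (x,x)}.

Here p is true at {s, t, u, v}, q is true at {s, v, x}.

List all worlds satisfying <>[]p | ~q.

s: <>[]p is T, ~q is F. ✓
t: <>[]p is T, ~q is T. ✓
u: <>[]p is F, ~q is T. ✓
v: <>[]p is F, ~q is F. ✗
w: <>[]p is F, ~q is T. ✓
x: <>[]p is F, ~q is F. ✗

{s, t, u, w}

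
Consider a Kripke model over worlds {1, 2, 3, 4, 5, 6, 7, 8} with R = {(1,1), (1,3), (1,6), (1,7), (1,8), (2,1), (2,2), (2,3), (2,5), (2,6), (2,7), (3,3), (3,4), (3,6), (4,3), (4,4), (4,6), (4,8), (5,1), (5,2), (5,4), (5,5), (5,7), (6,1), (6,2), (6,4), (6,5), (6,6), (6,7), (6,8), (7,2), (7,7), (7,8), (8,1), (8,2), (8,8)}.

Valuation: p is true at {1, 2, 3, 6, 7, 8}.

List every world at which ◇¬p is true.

{2, 3, 4, 5, 6}

1: successors {1, 3, 6, 7, 8}; ¬p there: 1:F, 3:F, 6:F, 7:F, 8:F. ✗
2: successors {1, 2, 3, 5, 6, 7}; ¬p there: 1:F, 2:F, 3:F, 5:T, 6:F, 7:F. ✓
3: successors {3, 4, 6}; ¬p there: 3:F, 4:T, 6:F. ✓
4: successors {3, 4, 6, 8}; ¬p there: 3:F, 4:T, 6:F, 8:F. ✓
5: successors {1, 2, 4, 5, 7}; ¬p there: 1:F, 2:F, 4:T, 5:T, 7:F. ✓
6: successors {1, 2, 4, 5, 6, 7, 8}; ¬p there: 1:F, 2:F, 4:T, 5:T, 6:F, 7:F, 8:F. ✓
7: successors {2, 7, 8}; ¬p there: 2:F, 7:F, 8:F. ✗
8: successors {1, 2, 8}; ¬p there: 1:F, 2:F, 8:F. ✗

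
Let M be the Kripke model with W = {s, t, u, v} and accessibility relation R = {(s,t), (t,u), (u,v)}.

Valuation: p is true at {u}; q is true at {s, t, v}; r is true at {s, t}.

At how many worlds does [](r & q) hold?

s: successors {t}; r & q there: t:T. ✓
t: successors {u}; r & q there: u:F. ✗
u: successors {v}; r & q there: v:F. ✗
v: no successors, so [](r & q) holds vacuously. ✓
Satisfying worlds: {s, v}.

2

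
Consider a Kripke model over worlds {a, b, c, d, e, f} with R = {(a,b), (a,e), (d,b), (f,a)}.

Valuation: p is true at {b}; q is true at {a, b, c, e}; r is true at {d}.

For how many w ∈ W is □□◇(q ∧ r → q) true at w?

5

a: successors {b, e}; □◇(q ∧ r → q) there: b:T, e:T. ✓
b: no successors, so □□◇(q ∧ r → q) holds vacuously. ✓
c: no successors, so □□◇(q ∧ r → q) holds vacuously. ✓
d: successors {b}; □◇(q ∧ r → q) there: b:T. ✓
e: no successors, so □□◇(q ∧ r → q) holds vacuously. ✓
f: successors {a}; □◇(q ∧ r → q) there: a:F. ✗
Satisfying worlds: {a, b, c, d, e}.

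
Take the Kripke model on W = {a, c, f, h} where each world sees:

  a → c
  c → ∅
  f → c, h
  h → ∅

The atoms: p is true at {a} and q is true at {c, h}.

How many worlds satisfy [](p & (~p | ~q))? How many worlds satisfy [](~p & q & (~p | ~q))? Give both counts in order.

For [](p & (~p | ~q)):
a: successors {c}; p & (~p | ~q) there: c:F. ✗
c: no successors, so [](p & (~p | ~q)) holds vacuously. ✓
f: successors {c, h}; p & (~p | ~q) there: c:F, h:F. ✗
h: no successors, so [](p & (~p | ~q)) holds vacuously. ✓
— 2 worlds.
For [](~p & q & (~p | ~q)):
a: successors {c}; ~p & q & (~p | ~q) there: c:T. ✓
c: no successors, so [](~p & q & (~p | ~q)) holds vacuously. ✓
f: successors {c, h}; ~p & q & (~p | ~q) there: c:T, h:T. ✓
h: no successors, so [](~p & q & (~p | ~q)) holds vacuously. ✓
— 4 worlds.

2 and 4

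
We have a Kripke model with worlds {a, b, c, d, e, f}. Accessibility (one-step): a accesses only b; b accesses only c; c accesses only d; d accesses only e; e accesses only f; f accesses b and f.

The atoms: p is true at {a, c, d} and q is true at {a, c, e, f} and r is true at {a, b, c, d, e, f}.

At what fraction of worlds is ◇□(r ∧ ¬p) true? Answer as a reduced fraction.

2/3

a: successors {b}; □(r ∧ ¬p) there: b:F. ✗
b: successors {c}; □(r ∧ ¬p) there: c:F. ✗
c: successors {d}; □(r ∧ ¬p) there: d:T. ✓
d: successors {e}; □(r ∧ ¬p) there: e:T. ✓
e: successors {f}; □(r ∧ ¬p) there: f:T. ✓
f: successors {b, f}; □(r ∧ ¬p) there: b:F, f:T. ✓
That's 4 of 6 worlds, so 4/6 = 2/3.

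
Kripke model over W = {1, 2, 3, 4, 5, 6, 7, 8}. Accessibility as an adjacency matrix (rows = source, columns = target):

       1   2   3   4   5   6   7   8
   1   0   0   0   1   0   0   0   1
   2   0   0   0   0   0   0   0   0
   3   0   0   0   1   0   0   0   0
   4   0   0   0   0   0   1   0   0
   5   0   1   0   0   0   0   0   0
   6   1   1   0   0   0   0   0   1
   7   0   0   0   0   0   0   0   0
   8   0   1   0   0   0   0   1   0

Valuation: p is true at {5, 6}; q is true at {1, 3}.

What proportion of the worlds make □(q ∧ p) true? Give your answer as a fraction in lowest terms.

1/4

1: successors {4, 8}; q ∧ p there: 4:F, 8:F. ✗
2: no successors, so □(q ∧ p) holds vacuously. ✓
3: successors {4}; q ∧ p there: 4:F. ✗
4: successors {6}; q ∧ p there: 6:F. ✗
5: successors {2}; q ∧ p there: 2:F. ✗
6: successors {1, 2, 8}; q ∧ p there: 1:F, 2:F, 8:F. ✗
7: no successors, so □(q ∧ p) holds vacuously. ✓
8: successors {2, 7}; q ∧ p there: 2:F, 7:F. ✗
That's 2 of 8 worlds, so 2/8 = 1/4.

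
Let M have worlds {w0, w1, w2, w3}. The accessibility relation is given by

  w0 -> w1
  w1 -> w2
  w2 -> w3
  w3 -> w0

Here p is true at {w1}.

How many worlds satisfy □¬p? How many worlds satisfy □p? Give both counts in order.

For □¬p:
w0: successors {w1}; ¬p there: w1:F. ✗
w1: successors {w2}; ¬p there: w2:T. ✓
w2: successors {w3}; ¬p there: w3:T. ✓
w3: successors {w0}; ¬p there: w0:T. ✓
— 3 worlds.
For □p:
w0: successors {w1}; p there: w1:T. ✓
w1: successors {w2}; p there: w2:F. ✗
w2: successors {w3}; p there: w3:F. ✗
w3: successors {w0}; p there: w0:F. ✗
— 1 world.

3 and 1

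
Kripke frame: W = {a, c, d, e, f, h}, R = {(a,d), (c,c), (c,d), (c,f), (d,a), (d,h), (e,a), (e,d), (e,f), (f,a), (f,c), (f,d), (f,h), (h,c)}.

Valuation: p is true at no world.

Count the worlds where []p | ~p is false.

0

a: []p is F, ~p is T. ✓
c: []p is F, ~p is T. ✓
d: []p is F, ~p is T. ✓
e: []p is F, ~p is T. ✓
f: []p is F, ~p is T. ✓
h: []p is F, ~p is T. ✓
Satisfying worlds: {a, c, d, e, f, h}.
So []p | ~p fails at the other 0 worlds.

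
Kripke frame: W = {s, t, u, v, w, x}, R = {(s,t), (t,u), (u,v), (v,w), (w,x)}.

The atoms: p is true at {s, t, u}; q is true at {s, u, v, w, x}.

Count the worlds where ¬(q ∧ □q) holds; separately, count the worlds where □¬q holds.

For ¬(q ∧ □q):
s: q ∧ □q is F. ✓
t: q ∧ □q is F. ✓
u: q ∧ □q is T. ✗
v: q ∧ □q is T. ✗
w: q ∧ □q is T. ✗
x: q ∧ □q is T. ✗
— 2 worlds.
For □¬q:
s: successors {t}; ¬q there: t:T. ✓
t: successors {u}; ¬q there: u:F. ✗
u: successors {v}; ¬q there: v:F. ✗
v: successors {w}; ¬q there: w:F. ✗
w: successors {x}; ¬q there: x:F. ✗
x: no successors, so □¬q holds vacuously. ✓
— 2 worlds.

2 and 2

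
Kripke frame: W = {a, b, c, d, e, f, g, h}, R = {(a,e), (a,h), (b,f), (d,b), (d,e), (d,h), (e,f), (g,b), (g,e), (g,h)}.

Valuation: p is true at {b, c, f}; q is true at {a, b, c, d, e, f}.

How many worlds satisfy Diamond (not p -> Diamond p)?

a: successors {e, h}; not p -> Diamond p there: e:T, h:F. ✓
b: successors {f}; not p -> Diamond p there: f:T. ✓
c: no successors, so Diamond (not p -> Diamond p) fails. ✗
d: successors {b, e, h}; not p -> Diamond p there: b:T, e:T, h:F. ✓
e: successors {f}; not p -> Diamond p there: f:T. ✓
f: no successors, so Diamond (not p -> Diamond p) fails. ✗
g: successors {b, e, h}; not p -> Diamond p there: b:T, e:T, h:F. ✓
h: no successors, so Diamond (not p -> Diamond p) fails. ✗
Satisfying worlds: {a, b, d, e, g}.

5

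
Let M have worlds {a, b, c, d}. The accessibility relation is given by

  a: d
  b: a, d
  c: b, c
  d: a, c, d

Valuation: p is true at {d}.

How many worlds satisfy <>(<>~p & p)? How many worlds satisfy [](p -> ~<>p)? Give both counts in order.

3 and 1

For <>(<>~p & p):
a: successors {d}; <>~p & p there: d:T. ✓
b: successors {a, d}; <>~p & p there: a:F, d:T. ✓
c: successors {b, c}; <>~p & p there: b:F, c:F. ✗
d: successors {a, c, d}; <>~p & p there: a:F, c:F, d:T. ✓
— 3 worlds.
For [](p -> ~<>p):
a: successors {d}; p -> ~<>p there: d:F. ✗
b: successors {a, d}; p -> ~<>p there: a:T, d:F. ✗
c: successors {b, c}; p -> ~<>p there: b:T, c:T. ✓
d: successors {a, c, d}; p -> ~<>p there: a:T, c:T, d:F. ✗
— 1 world.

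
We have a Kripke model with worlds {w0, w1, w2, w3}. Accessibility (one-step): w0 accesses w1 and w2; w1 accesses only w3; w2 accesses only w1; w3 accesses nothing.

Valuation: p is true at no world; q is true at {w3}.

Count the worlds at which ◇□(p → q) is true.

w0: successors {w1, w2}; □(p → q) there: w1:T, w2:T. ✓
w1: successors {w3}; □(p → q) there: w3:T. ✓
w2: successors {w1}; □(p → q) there: w1:T. ✓
w3: no successors, so ◇□(p → q) fails. ✗
Satisfying worlds: {w0, w1, w2}.

3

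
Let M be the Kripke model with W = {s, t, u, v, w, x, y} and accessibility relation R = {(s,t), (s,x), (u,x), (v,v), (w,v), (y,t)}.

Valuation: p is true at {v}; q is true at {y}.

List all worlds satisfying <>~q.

{s, u, v, w, y}

s: successors {t, x}; ~q there: t:T, x:T. ✓
t: no successors, so <>~q fails. ✗
u: successors {x}; ~q there: x:T. ✓
v: successors {v}; ~q there: v:T. ✓
w: successors {v}; ~q there: v:T. ✓
x: no successors, so <>~q fails. ✗
y: successors {t}; ~q there: t:T. ✓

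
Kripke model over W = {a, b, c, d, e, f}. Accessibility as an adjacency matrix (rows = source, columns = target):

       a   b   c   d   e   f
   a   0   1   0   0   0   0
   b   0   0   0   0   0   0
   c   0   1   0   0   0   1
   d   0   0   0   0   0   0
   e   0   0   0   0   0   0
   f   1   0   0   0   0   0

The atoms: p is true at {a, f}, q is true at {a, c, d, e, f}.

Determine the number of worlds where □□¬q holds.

a: successors {b}; □¬q there: b:T. ✓
b: no successors, so □□¬q holds vacuously. ✓
c: successors {b, f}; □¬q there: b:T, f:F. ✗
d: no successors, so □□¬q holds vacuously. ✓
e: no successors, so □□¬q holds vacuously. ✓
f: successors {a}; □¬q there: a:T. ✓
Satisfying worlds: {a, b, d, e, f}.

5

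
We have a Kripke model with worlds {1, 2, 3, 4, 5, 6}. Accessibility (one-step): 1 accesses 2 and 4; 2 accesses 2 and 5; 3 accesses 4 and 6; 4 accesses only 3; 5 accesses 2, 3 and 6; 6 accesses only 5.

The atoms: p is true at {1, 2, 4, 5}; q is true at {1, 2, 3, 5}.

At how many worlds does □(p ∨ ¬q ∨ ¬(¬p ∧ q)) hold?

1: successors {2, 4}; p ∨ ¬q ∨ ¬(¬p ∧ q) there: 2:T, 4:T. ✓
2: successors {2, 5}; p ∨ ¬q ∨ ¬(¬p ∧ q) there: 2:T, 5:T. ✓
3: successors {4, 6}; p ∨ ¬q ∨ ¬(¬p ∧ q) there: 4:T, 6:T. ✓
4: successors {3}; p ∨ ¬q ∨ ¬(¬p ∧ q) there: 3:F. ✗
5: successors {2, 3, 6}; p ∨ ¬q ∨ ¬(¬p ∧ q) there: 2:T, 3:F, 6:T. ✗
6: successors {5}; p ∨ ¬q ∨ ¬(¬p ∧ q) there: 5:T. ✓
Satisfying worlds: {1, 2, 3, 6}.

4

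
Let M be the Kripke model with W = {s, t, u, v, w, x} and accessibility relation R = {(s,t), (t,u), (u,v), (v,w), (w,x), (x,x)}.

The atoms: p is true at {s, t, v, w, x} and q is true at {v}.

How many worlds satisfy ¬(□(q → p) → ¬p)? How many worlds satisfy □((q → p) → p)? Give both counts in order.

For ¬(□(q → p) → ¬p):
s: □(q → p) → ¬p is F. ✓
t: □(q → p) → ¬p is F. ✓
u: □(q → p) → ¬p is T. ✗
v: □(q → p) → ¬p is F. ✓
w: □(q → p) → ¬p is F. ✓
x: □(q → p) → ¬p is F. ✓
— 5 worlds.
For □((q → p) → p):
s: successors {t}; (q → p) → p there: t:T. ✓
t: successors {u}; (q → p) → p there: u:F. ✗
u: successors {v}; (q → p) → p there: v:T. ✓
v: successors {w}; (q → p) → p there: w:T. ✓
w: successors {x}; (q → p) → p there: x:T. ✓
x: successors {x}; (q → p) → p there: x:T. ✓
— 5 worlds.

5 and 5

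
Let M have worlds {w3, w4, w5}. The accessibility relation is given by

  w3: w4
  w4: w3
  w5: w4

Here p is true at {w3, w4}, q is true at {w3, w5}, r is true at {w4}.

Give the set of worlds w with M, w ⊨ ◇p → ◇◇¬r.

w3: ◇p is T, ◇◇¬r is T. ✓
w4: ◇p is T, ◇◇¬r is F. ✗
w5: ◇p is T, ◇◇¬r is T. ✓

{w3, w5}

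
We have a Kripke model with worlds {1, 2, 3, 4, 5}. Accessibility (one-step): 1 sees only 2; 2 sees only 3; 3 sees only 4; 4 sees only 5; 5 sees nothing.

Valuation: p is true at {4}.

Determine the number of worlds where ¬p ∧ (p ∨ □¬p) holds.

3

1: ¬p is T, p ∨ □¬p is T. ✓
2: ¬p is T, p ∨ □¬p is T. ✓
3: ¬p is T, p ∨ □¬p is F. ✗
4: ¬p is F, p ∨ □¬p is T. ✗
5: ¬p is T, p ∨ □¬p is T. ✓
Satisfying worlds: {1, 2, 5}.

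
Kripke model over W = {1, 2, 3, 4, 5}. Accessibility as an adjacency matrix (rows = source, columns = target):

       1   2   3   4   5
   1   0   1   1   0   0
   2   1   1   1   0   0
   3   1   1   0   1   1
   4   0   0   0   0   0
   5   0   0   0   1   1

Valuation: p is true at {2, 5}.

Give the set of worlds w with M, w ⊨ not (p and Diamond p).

1: p and Diamond p is F. ✓
2: p and Diamond p is T. ✗
3: p and Diamond p is F. ✓
4: p and Diamond p is F. ✓
5: p and Diamond p is T. ✗

{1, 3, 4}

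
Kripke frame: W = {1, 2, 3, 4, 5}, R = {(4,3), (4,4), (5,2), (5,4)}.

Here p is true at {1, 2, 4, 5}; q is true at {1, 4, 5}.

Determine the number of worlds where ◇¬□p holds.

2

1: no successors, so ◇¬□p fails. ✗
2: no successors, so ◇¬□p fails. ✗
3: no successors, so ◇¬□p fails. ✗
4: successors {3, 4}; ¬□p there: 3:F, 4:T. ✓
5: successors {2, 4}; ¬□p there: 2:F, 4:T. ✓
Satisfying worlds: {4, 5}.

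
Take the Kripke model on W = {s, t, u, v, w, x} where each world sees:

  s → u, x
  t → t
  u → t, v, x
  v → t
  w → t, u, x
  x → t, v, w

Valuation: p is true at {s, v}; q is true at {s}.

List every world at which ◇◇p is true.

{s, u, w}

s: successors {u, x}; ◇p there: u:T, x:T. ✓
t: successors {t}; ◇p there: t:F. ✗
u: successors {t, v, x}; ◇p there: t:F, v:F, x:T. ✓
v: successors {t}; ◇p there: t:F. ✗
w: successors {t, u, x}; ◇p there: t:F, u:T, x:T. ✓
x: successors {t, v, w}; ◇p there: t:F, v:F, w:F. ✗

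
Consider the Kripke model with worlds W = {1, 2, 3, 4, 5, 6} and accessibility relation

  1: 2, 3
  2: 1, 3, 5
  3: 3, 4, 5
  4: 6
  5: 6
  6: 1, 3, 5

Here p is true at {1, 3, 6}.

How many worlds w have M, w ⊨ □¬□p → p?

4

1: □¬□p is T, p is T. ✓
2: □¬□p is F, p is F. ✓
3: □¬□p is F, p is T. ✓
4: □¬□p is T, p is F. ✗
5: □¬□p is T, p is F. ✗
6: □¬□p is F, p is T. ✓
Satisfying worlds: {1, 2, 3, 6}.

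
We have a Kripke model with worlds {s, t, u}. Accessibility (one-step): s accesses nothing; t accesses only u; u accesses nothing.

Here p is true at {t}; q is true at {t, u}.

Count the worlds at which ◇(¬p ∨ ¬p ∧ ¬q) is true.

1

s: no successors, so ◇(¬p ∨ ¬p ∧ ¬q) fails. ✗
t: successors {u}; ¬p ∨ ¬p ∧ ¬q there: u:T. ✓
u: no successors, so ◇(¬p ∨ ¬p ∧ ¬q) fails. ✗
Satisfying worlds: {t}.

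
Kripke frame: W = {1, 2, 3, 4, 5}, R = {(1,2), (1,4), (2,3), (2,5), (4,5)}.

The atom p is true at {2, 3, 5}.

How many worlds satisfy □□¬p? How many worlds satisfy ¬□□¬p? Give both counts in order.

For □□¬p:
1: successors {2, 4}; □¬p there: 2:F, 4:F. ✗
2: successors {3, 5}; □¬p there: 3:T, 5:T. ✓
3: no successors, so □□¬p holds vacuously. ✓
4: successors {5}; □¬p there: 5:T. ✓
5: no successors, so □□¬p holds vacuously. ✓
— 4 worlds.
For ¬□□¬p:
1: □□¬p is F. ✓
2: □□¬p is T. ✗
3: □□¬p is T. ✗
4: □□¬p is T. ✗
5: □□¬p is T. ✗
— 1 world.

4 and 1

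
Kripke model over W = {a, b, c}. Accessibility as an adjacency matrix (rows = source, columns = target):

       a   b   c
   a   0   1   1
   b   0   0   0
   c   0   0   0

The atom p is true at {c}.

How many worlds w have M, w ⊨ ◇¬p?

1

a: successors {b, c}; ¬p there: b:T, c:F. ✓
b: no successors, so ◇¬p fails. ✗
c: no successors, so ◇¬p fails. ✗
Satisfying worlds: {a}.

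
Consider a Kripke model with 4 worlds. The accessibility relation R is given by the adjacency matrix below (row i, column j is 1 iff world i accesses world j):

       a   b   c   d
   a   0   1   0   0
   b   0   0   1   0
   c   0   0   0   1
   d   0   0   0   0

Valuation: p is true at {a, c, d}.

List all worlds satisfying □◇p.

a: successors {b}; ◇p there: b:T. ✓
b: successors {c}; ◇p there: c:T. ✓
c: successors {d}; ◇p there: d:F. ✗
d: no successors, so □◇p holds vacuously. ✓

{a, b, d}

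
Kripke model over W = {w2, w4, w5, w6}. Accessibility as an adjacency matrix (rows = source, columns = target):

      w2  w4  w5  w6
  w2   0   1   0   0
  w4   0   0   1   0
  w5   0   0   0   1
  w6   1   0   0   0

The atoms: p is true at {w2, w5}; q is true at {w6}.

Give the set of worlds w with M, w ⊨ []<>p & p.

w2: []<>p is T, p is T. ✓
w4: []<>p is F, p is F. ✗
w5: []<>p is T, p is T. ✓
w6: []<>p is F, p is F. ✗

{w2, w5}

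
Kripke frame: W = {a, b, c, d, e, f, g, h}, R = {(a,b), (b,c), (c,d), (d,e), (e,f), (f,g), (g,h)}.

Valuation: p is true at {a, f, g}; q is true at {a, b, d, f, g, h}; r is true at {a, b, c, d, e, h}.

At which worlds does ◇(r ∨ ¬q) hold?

a: successors {b}; r ∨ ¬q there: b:T. ✓
b: successors {c}; r ∨ ¬q there: c:T. ✓
c: successors {d}; r ∨ ¬q there: d:T. ✓
d: successors {e}; r ∨ ¬q there: e:T. ✓
e: successors {f}; r ∨ ¬q there: f:F. ✗
f: successors {g}; r ∨ ¬q there: g:F. ✗
g: successors {h}; r ∨ ¬q there: h:T. ✓
h: no successors, so ◇(r ∨ ¬q) fails. ✗

{a, b, c, d, g}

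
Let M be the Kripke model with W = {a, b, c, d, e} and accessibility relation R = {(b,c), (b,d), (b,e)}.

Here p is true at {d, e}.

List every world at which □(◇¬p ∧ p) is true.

{a, c, d, e}

a: no successors, so □(◇¬p ∧ p) holds vacuously. ✓
b: successors {c, d, e}; ◇¬p ∧ p there: c:F, d:F, e:F. ✗
c: no successors, so □(◇¬p ∧ p) holds vacuously. ✓
d: no successors, so □(◇¬p ∧ p) holds vacuously. ✓
e: no successors, so □(◇¬p ∧ p) holds vacuously. ✓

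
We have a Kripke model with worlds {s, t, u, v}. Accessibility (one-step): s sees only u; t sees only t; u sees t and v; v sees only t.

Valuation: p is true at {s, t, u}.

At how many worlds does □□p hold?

s: successors {u}; □p there: u:F. ✗
t: successors {t}; □p there: t:T. ✓
u: successors {t, v}; □p there: t:T, v:T. ✓
v: successors {t}; □p there: t:T. ✓
Satisfying worlds: {t, u, v}.

3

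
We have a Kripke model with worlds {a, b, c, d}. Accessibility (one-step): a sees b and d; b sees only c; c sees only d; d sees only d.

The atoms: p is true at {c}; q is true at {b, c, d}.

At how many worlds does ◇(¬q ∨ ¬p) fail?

a: successors {b, d}; ¬q ∨ ¬p there: b:T, d:T. ✓
b: successors {c}; ¬q ∨ ¬p there: c:F. ✗
c: successors {d}; ¬q ∨ ¬p there: d:T. ✓
d: successors {d}; ¬q ∨ ¬p there: d:T. ✓
Satisfying worlds: {a, c, d}.
So ◇(¬q ∨ ¬p) fails at the other 1 world.

1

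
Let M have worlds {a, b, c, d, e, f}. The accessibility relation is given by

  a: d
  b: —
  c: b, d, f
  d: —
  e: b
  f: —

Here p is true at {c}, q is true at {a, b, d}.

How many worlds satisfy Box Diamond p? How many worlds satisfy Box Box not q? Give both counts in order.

For Box Diamond p:
a: successors {d}; Diamond p there: d:F. ✗
b: no successors, so Box Diamond p holds vacuously. ✓
c: successors {b, d, f}; Diamond p there: b:F, d:F, f:F. ✗
d: no successors, so Box Diamond p holds vacuously. ✓
e: successors {b}; Diamond p there: b:F. ✗
f: no successors, so Box Diamond p holds vacuously. ✓
— 3 worlds.
For Box Box not q:
a: successors {d}; Box not q there: d:T. ✓
b: no successors, so Box Box not q holds vacuously. ✓
c: successors {b, d, f}; Box not q there: b:T, d:T, f:T. ✓
d: no successors, so Box Box not q holds vacuously. ✓
e: successors {b}; Box not q there: b:T. ✓
f: no successors, so Box Box not q holds vacuously. ✓
— 6 worlds.

3 and 6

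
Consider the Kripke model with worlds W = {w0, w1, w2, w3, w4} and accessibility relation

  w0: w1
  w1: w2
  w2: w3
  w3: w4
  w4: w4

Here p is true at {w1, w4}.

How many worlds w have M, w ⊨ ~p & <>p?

2

w0: ~p is T, <>p is T. ✓
w1: ~p is F, <>p is F. ✗
w2: ~p is T, <>p is F. ✗
w3: ~p is T, <>p is T. ✓
w4: ~p is F, <>p is T. ✗
Satisfying worlds: {w0, w3}.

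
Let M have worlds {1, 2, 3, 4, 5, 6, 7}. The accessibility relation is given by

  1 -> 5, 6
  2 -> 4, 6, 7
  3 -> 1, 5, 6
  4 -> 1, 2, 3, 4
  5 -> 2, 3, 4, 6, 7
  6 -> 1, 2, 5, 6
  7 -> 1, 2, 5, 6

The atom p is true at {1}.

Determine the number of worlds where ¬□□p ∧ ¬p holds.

1: ¬□□p is T, ¬p is F. ✗
2: ¬□□p is T, ¬p is T. ✓
3: ¬□□p is T, ¬p is T. ✓
4: ¬□□p is T, ¬p is T. ✓
5: ¬□□p is T, ¬p is T. ✓
6: ¬□□p is T, ¬p is T. ✓
7: ¬□□p is T, ¬p is T. ✓
Satisfying worlds: {2, 3, 4, 5, 6, 7}.

6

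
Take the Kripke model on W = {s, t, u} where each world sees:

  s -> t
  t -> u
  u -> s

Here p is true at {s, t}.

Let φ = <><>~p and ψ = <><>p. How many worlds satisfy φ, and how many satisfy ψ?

1 and 2

For <><>~p:
s: successors {t}; <>~p there: t:T. ✓
t: successors {u}; <>~p there: u:F. ✗
u: successors {s}; <>~p there: s:F. ✗
— 1 world.
For <><>p:
s: successors {t}; <>p there: t:F. ✗
t: successors {u}; <>p there: u:T. ✓
u: successors {s}; <>p there: s:T. ✓
— 2 worlds.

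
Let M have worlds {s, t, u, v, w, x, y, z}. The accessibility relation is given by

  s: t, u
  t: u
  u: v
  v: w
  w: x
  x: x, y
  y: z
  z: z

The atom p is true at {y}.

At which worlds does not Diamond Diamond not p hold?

∅

s: Diamond Diamond not p is T. ✗
t: Diamond Diamond not p is T. ✗
u: Diamond Diamond not p is T. ✗
v: Diamond Diamond not p is T. ✗
w: Diamond Diamond not p is T. ✗
x: Diamond Diamond not p is T. ✗
y: Diamond Diamond not p is T. ✗
z: Diamond Diamond not p is T. ✗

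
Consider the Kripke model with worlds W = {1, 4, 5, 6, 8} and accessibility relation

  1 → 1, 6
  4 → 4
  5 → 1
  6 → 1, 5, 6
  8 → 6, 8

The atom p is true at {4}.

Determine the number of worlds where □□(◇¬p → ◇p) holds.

1

1: successors {1, 6}; □(◇¬p → ◇p) there: 1:F, 6:F. ✗
4: successors {4}; □(◇¬p → ◇p) there: 4:T. ✓
5: successors {1}; □(◇¬p → ◇p) there: 1:F. ✗
6: successors {1, 5, 6}; □(◇¬p → ◇p) there: 1:F, 5:F, 6:F. ✗
8: successors {6, 8}; □(◇¬p → ◇p) there: 6:F, 8:F. ✗
Satisfying worlds: {4}.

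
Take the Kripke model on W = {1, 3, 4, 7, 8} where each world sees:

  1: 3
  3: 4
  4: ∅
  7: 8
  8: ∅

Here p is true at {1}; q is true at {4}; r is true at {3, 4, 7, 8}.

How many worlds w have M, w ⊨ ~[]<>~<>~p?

1: []<>~<>~p is T. ✗
3: []<>~<>~p is F. ✓
4: []<>~<>~p is T. ✗
7: []<>~<>~p is F. ✓
8: []<>~<>~p is T. ✗
Satisfying worlds: {3, 7}.

2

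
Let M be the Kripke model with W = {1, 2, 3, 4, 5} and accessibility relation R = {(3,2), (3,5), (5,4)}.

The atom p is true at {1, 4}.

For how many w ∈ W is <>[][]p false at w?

1: no successors, so <>[][]p fails. ✗
2: no successors, so <>[][]p fails. ✗
3: successors {2, 5}; [][]p there: 2:T, 5:T. ✓
4: no successors, so <>[][]p fails. ✗
5: successors {4}; [][]p there: 4:T. ✓
Satisfying worlds: {3, 5}.
So <>[][]p fails at the other 3 worlds.

3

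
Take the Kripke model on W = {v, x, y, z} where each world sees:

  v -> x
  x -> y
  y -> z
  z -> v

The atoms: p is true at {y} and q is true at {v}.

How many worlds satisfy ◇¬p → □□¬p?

3

v: ◇¬p is T, □□¬p is F. ✗
x: ◇¬p is F, □□¬p is T. ✓
y: ◇¬p is T, □□¬p is T. ✓
z: ◇¬p is T, □□¬p is T. ✓
Satisfying worlds: {x, y, z}.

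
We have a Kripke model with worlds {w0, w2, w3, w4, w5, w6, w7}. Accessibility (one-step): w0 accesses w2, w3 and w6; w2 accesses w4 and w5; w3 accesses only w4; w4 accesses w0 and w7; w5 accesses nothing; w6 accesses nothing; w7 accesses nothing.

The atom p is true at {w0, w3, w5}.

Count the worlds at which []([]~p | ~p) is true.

6

w0: successors {w2, w3, w6}; []~p | ~p there: w2:T, w3:T, w6:T. ✓
w2: successors {w4, w5}; []~p | ~p there: w4:T, w5:T. ✓
w3: successors {w4}; []~p | ~p there: w4:T. ✓
w4: successors {w0, w7}; []~p | ~p there: w0:F, w7:T. ✗
w5: no successors, so []([]~p | ~p) holds vacuously. ✓
w6: no successors, so []([]~p | ~p) holds vacuously. ✓
w7: no successors, so []([]~p | ~p) holds vacuously. ✓
Satisfying worlds: {w0, w2, w3, w5, w6, w7}.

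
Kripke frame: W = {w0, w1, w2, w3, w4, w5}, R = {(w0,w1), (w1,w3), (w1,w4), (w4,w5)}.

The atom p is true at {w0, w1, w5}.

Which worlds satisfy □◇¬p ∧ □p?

{w0, w2, w3, w5}

w0: □◇¬p is T, □p is T. ✓
w1: □◇¬p is F, □p is F. ✗
w2: □◇¬p is T, □p is T. ✓
w3: □◇¬p is T, □p is T. ✓
w4: □◇¬p is F, □p is T. ✗
w5: □◇¬p is T, □p is T. ✓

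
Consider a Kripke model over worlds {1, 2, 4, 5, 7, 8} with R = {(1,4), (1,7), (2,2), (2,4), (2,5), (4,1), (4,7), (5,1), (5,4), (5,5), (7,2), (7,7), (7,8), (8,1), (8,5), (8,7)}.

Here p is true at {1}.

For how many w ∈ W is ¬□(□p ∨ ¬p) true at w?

3

1: □(□p ∨ ¬p) is T. ✗
2: □(□p ∨ ¬p) is T. ✗
4: □(□p ∨ ¬p) is F. ✓
5: □(□p ∨ ¬p) is F. ✓
7: □(□p ∨ ¬p) is T. ✗
8: □(□p ∨ ¬p) is F. ✓
Satisfying worlds: {4, 5, 8}.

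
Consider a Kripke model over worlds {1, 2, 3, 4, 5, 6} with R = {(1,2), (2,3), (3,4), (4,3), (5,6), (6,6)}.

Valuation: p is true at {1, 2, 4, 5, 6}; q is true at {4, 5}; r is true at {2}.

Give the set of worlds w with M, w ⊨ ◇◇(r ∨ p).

{2, 4, 5, 6}

1: successors {2}; ◇(r ∨ p) there: 2:F. ✗
2: successors {3}; ◇(r ∨ p) there: 3:T. ✓
3: successors {4}; ◇(r ∨ p) there: 4:F. ✗
4: successors {3}; ◇(r ∨ p) there: 3:T. ✓
5: successors {6}; ◇(r ∨ p) there: 6:T. ✓
6: successors {6}; ◇(r ∨ p) there: 6:T. ✓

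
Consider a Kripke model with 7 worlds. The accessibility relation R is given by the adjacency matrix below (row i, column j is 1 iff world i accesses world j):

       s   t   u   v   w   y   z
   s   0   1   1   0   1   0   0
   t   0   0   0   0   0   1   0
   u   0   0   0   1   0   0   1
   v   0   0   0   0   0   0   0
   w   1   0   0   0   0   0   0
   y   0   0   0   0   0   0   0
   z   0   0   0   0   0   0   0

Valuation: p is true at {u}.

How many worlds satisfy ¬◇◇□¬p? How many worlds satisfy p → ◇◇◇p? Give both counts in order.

5 and 6

For ¬◇◇□¬p:
s: ◇◇□¬p is T. ✗
t: ◇◇□¬p is F. ✓
u: ◇◇□¬p is F. ✓
v: ◇◇□¬p is F. ✓
w: ◇◇□¬p is T. ✗
y: ◇◇□¬p is F. ✓
z: ◇◇□¬p is F. ✓
— 5 worlds.
For p → ◇◇◇p:
s: p is F, ◇◇◇p is T. ✓
t: p is F, ◇◇◇p is F. ✓
u: p is T, ◇◇◇p is F. ✗
v: p is F, ◇◇◇p is F. ✓
w: p is F, ◇◇◇p is F. ✓
y: p is F, ◇◇◇p is F. ✓
z: p is F, ◇◇◇p is F. ✓
— 6 worlds.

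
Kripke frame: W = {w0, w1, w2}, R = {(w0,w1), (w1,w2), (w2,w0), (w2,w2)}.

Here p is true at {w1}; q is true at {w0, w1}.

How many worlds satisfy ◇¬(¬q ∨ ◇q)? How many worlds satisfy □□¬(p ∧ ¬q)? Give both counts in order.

For ◇¬(¬q ∨ ◇q):
w0: successors {w1}; ¬(¬q ∨ ◇q) there: w1:T. ✓
w1: successors {w2}; ¬(¬q ∨ ◇q) there: w2:F. ✗
w2: successors {w0, w2}; ¬(¬q ∨ ◇q) there: w0:F, w2:F. ✗
— 1 world.
For □□¬(p ∧ ¬q):
w0: successors {w1}; □¬(p ∧ ¬q) there: w1:T. ✓
w1: successors {w2}; □¬(p ∧ ¬q) there: w2:T. ✓
w2: successors {w0, w2}; □¬(p ∧ ¬q) there: w0:T, w2:T. ✓
— 3 worlds.

1 and 3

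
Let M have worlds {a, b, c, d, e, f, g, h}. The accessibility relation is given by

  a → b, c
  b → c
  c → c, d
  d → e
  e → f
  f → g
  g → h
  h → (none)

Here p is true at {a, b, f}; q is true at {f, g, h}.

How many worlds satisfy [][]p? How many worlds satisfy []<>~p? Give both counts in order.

For [][]p:
a: successors {b, c}; []p there: b:F, c:F. ✗
b: successors {c}; []p there: c:F. ✗
c: successors {c, d}; []p there: c:F, d:F. ✗
d: successors {e}; []p there: e:T. ✓
e: successors {f}; []p there: f:F. ✗
f: successors {g}; []p there: g:F. ✗
g: successors {h}; []p there: h:T. ✓
h: no successors, so [][]p holds vacuously. ✓
— 3 worlds.
For []<>~p:
a: successors {b, c}; <>~p there: b:T, c:T. ✓
b: successors {c}; <>~p there: c:T. ✓
c: successors {c, d}; <>~p there: c:T, d:T. ✓
d: successors {e}; <>~p there: e:F. ✗
e: successors {f}; <>~p there: f:T. ✓
f: successors {g}; <>~p there: g:T. ✓
g: successors {h}; <>~p there: h:F. ✗
h: no successors, so []<>~p holds vacuously. ✓
— 6 worlds.

3 and 6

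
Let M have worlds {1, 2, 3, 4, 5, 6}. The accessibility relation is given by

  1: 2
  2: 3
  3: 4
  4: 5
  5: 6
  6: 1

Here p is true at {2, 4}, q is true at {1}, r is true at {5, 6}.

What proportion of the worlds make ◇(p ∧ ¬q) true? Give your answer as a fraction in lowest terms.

1/3

1: successors {2}; p ∧ ¬q there: 2:T. ✓
2: successors {3}; p ∧ ¬q there: 3:F. ✗
3: successors {4}; p ∧ ¬q there: 4:T. ✓
4: successors {5}; p ∧ ¬q there: 5:F. ✗
5: successors {6}; p ∧ ¬q there: 6:F. ✗
6: successors {1}; p ∧ ¬q there: 1:F. ✗
That's 2 of 6 worlds, so 2/6 = 1/3.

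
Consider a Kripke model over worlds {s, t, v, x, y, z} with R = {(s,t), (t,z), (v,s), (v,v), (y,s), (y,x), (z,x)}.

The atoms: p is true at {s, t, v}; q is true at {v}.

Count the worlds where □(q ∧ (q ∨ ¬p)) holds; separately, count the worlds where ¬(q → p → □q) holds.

1 and 1

For □(q ∧ (q ∨ ¬p)):
s: successors {t}; q ∧ (q ∨ ¬p) there: t:F. ✗
t: successors {z}; q ∧ (q ∨ ¬p) there: z:F. ✗
v: successors {s, v}; q ∧ (q ∨ ¬p) there: s:F, v:T. ✗
x: no successors, so □(q ∧ (q ∨ ¬p)) holds vacuously. ✓
y: successors {s, x}; q ∧ (q ∨ ¬p) there: s:F, x:F. ✗
z: successors {x}; q ∧ (q ∨ ¬p) there: x:F. ✗
— 1 world.
For ¬(q → p → □q):
s: q → p → □q is T. ✗
t: q → p → □q is T. ✗
v: q → p → □q is F. ✓
x: q → p → □q is T. ✗
y: q → p → □q is T. ✗
z: q → p → □q is T. ✗
— 1 world.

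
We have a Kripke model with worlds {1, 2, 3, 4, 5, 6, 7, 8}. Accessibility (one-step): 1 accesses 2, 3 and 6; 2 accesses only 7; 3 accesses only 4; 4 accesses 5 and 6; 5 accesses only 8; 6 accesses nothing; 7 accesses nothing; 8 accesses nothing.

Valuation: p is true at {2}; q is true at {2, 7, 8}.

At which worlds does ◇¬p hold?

1: successors {2, 3, 6}; ¬p there: 2:F, 3:T, 6:T. ✓
2: successors {7}; ¬p there: 7:T. ✓
3: successors {4}; ¬p there: 4:T. ✓
4: successors {5, 6}; ¬p there: 5:T, 6:T. ✓
5: successors {8}; ¬p there: 8:T. ✓
6: no successors, so ◇¬p fails. ✗
7: no successors, so ◇¬p fails. ✗
8: no successors, so ◇¬p fails. ✗

{1, 2, 3, 4, 5}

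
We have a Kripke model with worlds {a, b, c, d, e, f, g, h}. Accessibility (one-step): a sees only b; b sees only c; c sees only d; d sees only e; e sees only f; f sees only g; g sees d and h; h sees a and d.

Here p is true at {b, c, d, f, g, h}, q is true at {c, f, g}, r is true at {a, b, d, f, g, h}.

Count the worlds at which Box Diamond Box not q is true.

a: successors {b}; Diamond Box not q there: b:T. ✓
b: successors {c}; Diamond Box not q there: c:T. ✓
c: successors {d}; Diamond Box not q there: d:F. ✗
d: successors {e}; Diamond Box not q there: e:F. ✗
e: successors {f}; Diamond Box not q there: f:T. ✓
f: successors {g}; Diamond Box not q there: g:T. ✓
g: successors {d, h}; Diamond Box not q there: d:F, h:T. ✗
h: successors {a, d}; Diamond Box not q there: a:F, d:F. ✗
Satisfying worlds: {a, b, e, f}.

4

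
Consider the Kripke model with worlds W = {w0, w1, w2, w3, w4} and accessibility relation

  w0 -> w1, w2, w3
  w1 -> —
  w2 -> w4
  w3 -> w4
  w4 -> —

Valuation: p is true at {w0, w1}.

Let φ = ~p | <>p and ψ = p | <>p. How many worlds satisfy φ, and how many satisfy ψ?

4 and 2

For ~p | <>p:
w0: ~p is F, <>p is T. ✓
w1: ~p is F, <>p is F. ✗
w2: ~p is T, <>p is F. ✓
w3: ~p is T, <>p is F. ✓
w4: ~p is T, <>p is F. ✓
— 4 worlds.
For p | <>p:
w0: p is T, <>p is T. ✓
w1: p is T, <>p is F. ✓
w2: p is F, <>p is F. ✗
w3: p is F, <>p is F. ✗
w4: p is F, <>p is F. ✗
— 2 worlds.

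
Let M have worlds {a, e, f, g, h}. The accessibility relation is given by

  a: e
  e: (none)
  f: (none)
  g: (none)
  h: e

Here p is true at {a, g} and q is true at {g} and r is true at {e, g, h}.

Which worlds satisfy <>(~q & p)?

a: successors {e}; ~q & p there: e:F. ✗
e: no successors, so <>(~q & p) fails. ✗
f: no successors, so <>(~q & p) fails. ✗
g: no successors, so <>(~q & p) fails. ✗
h: successors {e}; ~q & p there: e:F. ✗

∅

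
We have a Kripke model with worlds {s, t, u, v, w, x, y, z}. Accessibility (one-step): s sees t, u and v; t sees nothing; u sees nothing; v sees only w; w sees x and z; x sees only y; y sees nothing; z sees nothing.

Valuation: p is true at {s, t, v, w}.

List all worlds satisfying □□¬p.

{t, u, v, w, x, y, z}

s: successors {t, u, v}; □¬p there: t:T, u:T, v:F. ✗
t: no successors, so □□¬p holds vacuously. ✓
u: no successors, so □□¬p holds vacuously. ✓
v: successors {w}; □¬p there: w:T. ✓
w: successors {x, z}; □¬p there: x:T, z:T. ✓
x: successors {y}; □¬p there: y:T. ✓
y: no successors, so □□¬p holds vacuously. ✓
z: no successors, so □□¬p holds vacuously. ✓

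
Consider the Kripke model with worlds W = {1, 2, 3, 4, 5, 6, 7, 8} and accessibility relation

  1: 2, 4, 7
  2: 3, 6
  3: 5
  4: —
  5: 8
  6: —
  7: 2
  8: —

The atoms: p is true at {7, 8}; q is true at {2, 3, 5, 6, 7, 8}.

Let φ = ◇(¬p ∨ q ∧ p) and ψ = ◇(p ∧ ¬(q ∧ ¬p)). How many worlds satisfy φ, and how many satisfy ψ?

For ◇(¬p ∨ q ∧ p):
1: successors {2, 4, 7}; ¬p ∨ q ∧ p there: 2:T, 4:T, 7:T. ✓
2: successors {3, 6}; ¬p ∨ q ∧ p there: 3:T, 6:T. ✓
3: successors {5}; ¬p ∨ q ∧ p there: 5:T. ✓
4: no successors, so ◇(¬p ∨ q ∧ p) fails. ✗
5: successors {8}; ¬p ∨ q ∧ p there: 8:T. ✓
6: no successors, so ◇(¬p ∨ q ∧ p) fails. ✗
7: successors {2}; ¬p ∨ q ∧ p there: 2:T. ✓
8: no successors, so ◇(¬p ∨ q ∧ p) fails. ✗
— 5 worlds.
For ◇(p ∧ ¬(q ∧ ¬p)):
1: successors {2, 4, 7}; p ∧ ¬(q ∧ ¬p) there: 2:F, 4:F, 7:T. ✓
2: successors {3, 6}; p ∧ ¬(q ∧ ¬p) there: 3:F, 6:F. ✗
3: successors {5}; p ∧ ¬(q ∧ ¬p) there: 5:F. ✗
4: no successors, so ◇(p ∧ ¬(q ∧ ¬p)) fails. ✗
5: successors {8}; p ∧ ¬(q ∧ ¬p) there: 8:T. ✓
6: no successors, so ◇(p ∧ ¬(q ∧ ¬p)) fails. ✗
7: successors {2}; p ∧ ¬(q ∧ ¬p) there: 2:F. ✗
8: no successors, so ◇(p ∧ ¬(q ∧ ¬p)) fails. ✗
— 2 worlds.

5 and 2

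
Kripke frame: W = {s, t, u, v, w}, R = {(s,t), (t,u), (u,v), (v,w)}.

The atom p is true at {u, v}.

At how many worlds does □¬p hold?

s: successors {t}; ¬p there: t:T. ✓
t: successors {u}; ¬p there: u:F. ✗
u: successors {v}; ¬p there: v:F. ✗
v: successors {w}; ¬p there: w:T. ✓
w: no successors, so □¬p holds vacuously. ✓
Satisfying worlds: {s, v, w}.

3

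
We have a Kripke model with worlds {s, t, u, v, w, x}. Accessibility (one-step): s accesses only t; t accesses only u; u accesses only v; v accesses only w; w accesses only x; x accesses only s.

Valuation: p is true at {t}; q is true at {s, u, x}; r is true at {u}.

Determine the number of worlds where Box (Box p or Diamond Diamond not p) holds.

5

s: successors {t}; Box p or Diamond Diamond not p there: t:T. ✓
t: successors {u}; Box p or Diamond Diamond not p there: u:T. ✓
u: successors {v}; Box p or Diamond Diamond not p there: v:T. ✓
v: successors {w}; Box p or Diamond Diamond not p there: w:T. ✓
w: successors {x}; Box p or Diamond Diamond not p there: x:F. ✗
x: successors {s}; Box p or Diamond Diamond not p there: s:T. ✓
Satisfying worlds: {s, t, u, v, x}.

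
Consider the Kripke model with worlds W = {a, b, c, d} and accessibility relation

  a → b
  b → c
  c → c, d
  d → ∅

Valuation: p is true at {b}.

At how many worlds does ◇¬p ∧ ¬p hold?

a: ◇¬p is F, ¬p is T. ✗
b: ◇¬p is T, ¬p is F. ✗
c: ◇¬p is T, ¬p is T. ✓
d: ◇¬p is F, ¬p is T. ✗
Satisfying worlds: {c}.

1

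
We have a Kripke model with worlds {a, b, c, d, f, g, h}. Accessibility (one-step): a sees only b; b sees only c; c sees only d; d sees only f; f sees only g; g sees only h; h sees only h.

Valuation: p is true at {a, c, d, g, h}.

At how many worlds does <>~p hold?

2

a: successors {b}; ~p there: b:T. ✓
b: successors {c}; ~p there: c:F. ✗
c: successors {d}; ~p there: d:F. ✗
d: successors {f}; ~p there: f:T. ✓
f: successors {g}; ~p there: g:F. ✗
g: successors {h}; ~p there: h:F. ✗
h: successors {h}; ~p there: h:F. ✗
Satisfying worlds: {a, d}.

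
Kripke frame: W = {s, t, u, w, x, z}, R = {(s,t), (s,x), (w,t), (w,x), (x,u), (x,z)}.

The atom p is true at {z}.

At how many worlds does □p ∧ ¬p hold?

2

s: □p is F, ¬p is T. ✗
t: □p is T, ¬p is T. ✓
u: □p is T, ¬p is T. ✓
w: □p is F, ¬p is T. ✗
x: □p is F, ¬p is T. ✗
z: □p is T, ¬p is F. ✗
Satisfying worlds: {t, u}.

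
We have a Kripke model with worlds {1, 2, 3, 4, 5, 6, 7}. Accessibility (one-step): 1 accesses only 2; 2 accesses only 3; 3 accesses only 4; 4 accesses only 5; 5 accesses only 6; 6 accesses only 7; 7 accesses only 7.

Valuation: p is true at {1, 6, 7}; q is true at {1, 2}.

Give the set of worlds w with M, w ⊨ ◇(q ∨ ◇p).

{1, 4, 5, 6, 7}

1: successors {2}; q ∨ ◇p there: 2:T. ✓
2: successors {3}; q ∨ ◇p there: 3:F. ✗
3: successors {4}; q ∨ ◇p there: 4:F. ✗
4: successors {5}; q ∨ ◇p there: 5:T. ✓
5: successors {6}; q ∨ ◇p there: 6:T. ✓
6: successors {7}; q ∨ ◇p there: 7:T. ✓
7: successors {7}; q ∨ ◇p there: 7:T. ✓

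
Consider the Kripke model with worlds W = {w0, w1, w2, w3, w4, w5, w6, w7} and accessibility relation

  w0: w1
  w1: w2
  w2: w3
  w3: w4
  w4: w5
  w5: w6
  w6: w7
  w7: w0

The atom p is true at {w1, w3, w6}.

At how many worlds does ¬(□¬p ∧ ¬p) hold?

6

w0: □¬p ∧ ¬p is F. ✓
w1: □¬p ∧ ¬p is F. ✓
w2: □¬p ∧ ¬p is F. ✓
w3: □¬p ∧ ¬p is F. ✓
w4: □¬p ∧ ¬p is T. ✗
w5: □¬p ∧ ¬p is F. ✓
w6: □¬p ∧ ¬p is F. ✓
w7: □¬p ∧ ¬p is T. ✗
Satisfying worlds: {w0, w1, w2, w3, w5, w6}.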